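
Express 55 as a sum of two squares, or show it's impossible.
Not possible

Factorization: 55 = 5 × 11
By Fermat: n is sum of two squares iff every prime p ≡ 3 (mod 4) appears to even power.
Prime(s) ≡ 3 (mod 4) with odd exponent: [(11, 1)]
Therefore 55 cannot be expressed as a² + b².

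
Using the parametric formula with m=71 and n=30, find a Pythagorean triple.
(4141, 4260, 5941)

Euclid's formula: a = m² - n², b = 2mn, c = m² + n²
m = 71, n = 30
a = 71² - 30² = 5041 - 900 = 4141
b = 2 × 71 × 30 = 4260
c = 71² + 30² = 5041 + 900 = 5941
Verification: 4141² + 4260² = 17147881 + 18147600 = 35295481 = 5941² ✓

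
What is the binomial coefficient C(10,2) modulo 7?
3

Using Lucas' theorem:
Write n=10 and k=2 in base 7:
n in base 7: [1, 3]
k in base 7: [0, 2]
C(10,2) mod 7 = ∏ C(n_i, k_i) mod 7
Digit binomials (mod 7): C(1,0) = 1; C(3,2) = 3
Product: 1 × 3 = 3 ≡ 3 (mod 7)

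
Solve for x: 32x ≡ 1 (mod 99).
65

gcd(32, 99) = 1, so the inverse exists.
Extended Euclidean algorithm on (99, 32):
99 = 3 × 32 + 3  ⟹  3 = (1)·99 + (-3)·32
32 = 10 × 3 + 2  ⟹  2 = (-10)·99 + (31)·32
3 = 1 × 2 + 1  ⟹  1 = (11)·99 + (-34)·32
So (-34)·32 ≡ 1 (mod 99), i.e. 32^(-1) ≡ -34 ≡ 65 (mod 99).
Check: 32 × 65 = 2080 ≡ 1 (mod 99)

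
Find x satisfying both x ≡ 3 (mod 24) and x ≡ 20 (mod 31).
51

Using Chinese Remainder Theorem:
M = 24 × 31 = 744
M1 = 31, M2 = 24
y1 = 31^(-1) mod 24 = 7
y2 = 24^(-1) mod 31 = 22
x = (3×31×7 + 20×24×22) mod 744 = 51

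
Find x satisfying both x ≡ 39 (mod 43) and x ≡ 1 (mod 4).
125

Using Chinese Remainder Theorem:
M = 43 × 4 = 172
M1 = 4, M2 = 43
y1 = 4^(-1) mod 43 = 11
y2 = 43^(-1) mod 4 = 3
x = (39×4×11 + 1×43×3) mod 172 = 125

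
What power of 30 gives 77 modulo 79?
67

Baby-step giant-step with step n = ⌈√79⌉ = 9.
Baby steps 30^j mod 79 (j:value) for j=0..8: 0:1, 1:30, 2:31, 3:61, 4:13, 5:74, 6:8, 7:3, 8:11.
Giant-step multiplier: 30^(-9) ≡ 30^(78-9) = 30^69 ≡ 17 (mod 79).
Giant steps γ_i = 77·17^i mod 79: γ_0=77, γ_1=45, γ_2=54, γ_3=49, γ_4=43, γ_5=20, γ_6=24, γ_7=13 (in table at j=4).
x = i·n + j = 7·9 + 4 = 67.
Check: 30^67 ≡ 77 (mod 79).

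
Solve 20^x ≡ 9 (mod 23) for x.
2

Baby-step giant-step with step n = ⌈√23⌉ = 5.
Baby steps 20^j mod 23 (j:value) for j=0..4: 0:1, 1:20, 2:9, 3:19, 4:12.
h = 9 is already in the table at j=2, so x = 2.
Check: 20^2 ≡ 9 (mod 23).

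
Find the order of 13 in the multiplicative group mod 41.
40

41 is prime, so ord(13) divides φ(41) = 40.
Divisors of 40: 1, 2, 4, 5, 8, 10, 20, 40.
Repeated squaring: 13^1 ≡ 13, 13^2 ≡ 5, 13^4 ≡ 25, 13^8 ≡ 10, 13^16 ≡ 18, 13^32 ≡ 37 (mod 41).
Test 13^d mod 41 for each divisor d in increasing order:
13^1 ≡ 13
13^2 ≡ 5
13^4 ≡ 25
13^5 = 13^4·13^1 ≡ 38
13^8 ≡ 10
13^10 = 13^8·13^2 ≡ 9
13^20 = 13^16·13^4 ≡ 40
13^40 = 13^32·13^8 ≡ 1  ← first divisor giving 1
The order is 40.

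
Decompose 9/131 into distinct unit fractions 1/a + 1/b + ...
1/15 + 1/492 + 1/322260

Greedy algorithm:
9/131: ceiling(131/9) = 15, use 1/15
4/1965: ceiling(1965/4) = 492, use 1/492
1/322260: ceiling(322260/1) = 322260, use 1/322260
Result: 9/131 = 1/15 + 1/492 + 1/322260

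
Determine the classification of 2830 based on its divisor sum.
deficient

Proper divisors of 2830: sum = 1 + 2 + 5 + 10 + 283 + 566 + 1415 = 2282
Since 2282 < 2830, 2830 is deficient.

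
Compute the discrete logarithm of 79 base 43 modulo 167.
37

Baby-step giant-step with step n = ⌈√167⌉ = 13.
Baby steps 43^j mod 167 (j:value) for j=0..12: 0:1, 1:43, 2:12, 3:15, 4:144, 5:13, 6:58, 7:156, 8:28, 9:35, 10:2, 11:86, 12:24.
Giant-step multiplier: 43^(-13) ≡ 43^(166-13) = 43^153 ≡ 39 (mod 167).
Giant steps γ_i = 79·39^i mod 167: γ_0=79, γ_1=75, γ_2=86 (in table at j=11).
x = i·n + j = 2·13 + 11 = 37.
Check: 43^37 ≡ 79 (mod 167).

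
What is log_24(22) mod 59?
18

Baby-step giant-step with step n = ⌈√59⌉ = 8.
Baby steps 24^j mod 59 (j:value) for j=0..7: 0:1, 1:24, 2:45, 3:18, 4:19, 5:43, 6:29, 7:47.
Giant-step multiplier: 24^(-8) ≡ 24^(58-8) = 24^50 ≡ 17 (mod 59).
Giant steps γ_i = 22·17^i mod 59: γ_0=22, γ_1=20, γ_2=45 (in table at j=2).
x = i·n + j = 2·8 + 2 = 18.
Check: 24^18 ≡ 22 (mod 59).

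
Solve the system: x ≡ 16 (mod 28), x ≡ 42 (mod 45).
492

Using Chinese Remainder Theorem:
M = 28 × 45 = 1260
M1 = 45, M2 = 28
y1 = 45^(-1) mod 28 = 5
y2 = 28^(-1) mod 45 = 37
x = (16×45×5 + 42×28×37) mod 1260 = 492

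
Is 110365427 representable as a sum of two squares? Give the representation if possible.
Not possible

Factorization: 110365427 = 101 × 103^3
By Fermat: n is sum of two squares iff every prime p ≡ 3 (mod 4) appears to even power.
Prime(s) ≡ 3 (mod 4) with odd exponent: [(103, 3)]
Therefore 110365427 cannot be expressed as a² + b².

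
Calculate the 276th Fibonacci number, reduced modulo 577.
399

Matrix identity: Q^n = [[F_(n+1), F_n], [F_n, F_(n-1)]] with Q = [[1,1],[1,0]].
n = 276 = 100010100₂. Square-and-multiply, entries mod 577:
Q^1 = [[1,1],[1,0]]
Q^2 = (Q^1)² = [[2,1],[1,1]]
Q^4 = (Q^2)² = [[5,3],[3,2]]
Q^8 = (Q^4)² = [[34,21],[21,13]]
Q^17 = (Q^8)²·Q = [[276,443],[443,410]]
Q^34 = (Q^17)² = [[81,396],[396,262]]
Q^69 = (Q^34)²·Q = [[319,86],[86,233]]
Q^138 = (Q^69)² = [[104,158],[158,523]]
Q^276 = (Q^138)² = [[6,399],[399,184]]
F_276 mod 577 = Q^276[0][1] = 399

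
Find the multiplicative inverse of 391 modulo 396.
79

gcd(391, 396) = 1, so the inverse exists.
Extended Euclidean algorithm on (396, 391):
396 = 1 × 391 + 5  ⟹  5 = (1)·396 + (-1)·391
391 = 78 × 5 + 1  ⟹  1 = (-78)·396 + (79)·391
So (79)·391 ≡ 1 (mod 396), i.e. 391^(-1) ≡ 79 (mod 396).
Check: 391 × 79 = 30889 ≡ 1 (mod 396)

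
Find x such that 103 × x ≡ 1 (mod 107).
80

gcd(103, 107) = 1, so the inverse exists.
Extended Euclidean algorithm on (107, 103):
107 = 1 × 103 + 4  ⟹  4 = (1)·107 + (-1)·103
103 = 25 × 4 + 3  ⟹  3 = (-25)·107 + (26)·103
4 = 1 × 3 + 1  ⟹  1 = (26)·107 + (-27)·103
So (-27)·103 ≡ 1 (mod 107), i.e. 103^(-1) ≡ -27 ≡ 80 (mod 107).
Check: 103 × 80 = 8240 ≡ 1 (mod 107)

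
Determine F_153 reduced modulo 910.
818

Matrix identity: Q^n = [[F_(n+1), F_n], [F_n, F_(n-1)]] with Q = [[1,1],[1,0]].
n = 153 = 10011001₂. Square-and-multiply, entries mod 910:
Q^1 = [[1,1],[1,0]]
Q^2 = (Q^1)² = [[2,1],[1,1]]
Q^4 = (Q^2)² = [[5,3],[3,2]]
Q^9 = (Q^4)²·Q = [[55,34],[34,21]]
Q^19 = (Q^9)²·Q = [[395,541],[541,764]]
Q^38 = (Q^19)² = [[76,29],[29,47]]
Q^76 = (Q^38)² = [[247,837],[837,320]]
Q^153 = (Q^76)²·Q = [[377,818],[818,469]]
F_153 mod 910 = Q^153[0][1] = 818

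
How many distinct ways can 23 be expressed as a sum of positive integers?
1255

p(n) counts ways to write n as a sum of positive integers (order ignored).
Euler's pentagonal recurrence: p(k) = p(k-1) + p(k-2) - p(k-5) - p(k-7) + p(k-12) + p(k-15) - ... (offsets j(3j∓1)/2, signs ++--, p(0)=1, p(<0)=0).
DP table for k = 0..22: p(0)=1, p(1)=1, p(2)=2, p(3)=3, p(4)=5, p(5)=7, p(6)=11, p(7)=15, p(8)=22, p(9)=30, p(10)=42, p(11)=56, p(12)=77, p(13)=101, p(14)=135, p(15)=176, p(16)=231, p(17)=297, p(18)=385, p(19)=490, p(20)=627, p(21)=792, p(22)=1002.
Final step: p(23) = p(22) + p(21) - p(18) - p(16) + p(11) + p(8) - p(1)
= 1002 + 792 - 385 - 231 + 56 + 22 - 1
= 1255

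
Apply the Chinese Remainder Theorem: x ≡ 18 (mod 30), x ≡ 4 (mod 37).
78

Using Chinese Remainder Theorem:
M = 30 × 37 = 1110
M1 = 37, M2 = 30
y1 = 37^(-1) mod 30 = 13
y2 = 30^(-1) mod 37 = 21
x = (18×37×13 + 4×30×21) mod 1110 = 78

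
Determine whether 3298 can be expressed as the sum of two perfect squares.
7² + 57² (a=7, b=57)

Factorization: 3298 = 2 × 17 × 97
By Fermat: n is sum of two squares iff every prime p ≡ 3 (mod 4) appears to even power.
All primes ≡ 3 (mod 4) appear to even power.
Search a = 0, 1, 2, … for 3298 - a² a perfect square: first hit at a = 7: 3298 - 49 = 3249 = 57².
3298 = 7² + 57² = 49 + 3249 ✓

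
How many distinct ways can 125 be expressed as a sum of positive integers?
3163127352

p(n) counts ways to write n as a sum of positive integers (order ignored).
Euler's pentagonal recurrence: p(k) = p(k-1) + p(k-2) - p(k-5) - p(k-7) + p(k-12) + p(k-15) - ... (offsets j(3j∓1)/2, signs ++--, p(0)=1, p(<0)=0).
DP table for k = 0..124: p(0)=1, p(1)=1, p(2)=2, p(3)=3, p(4)=5, p(5)=7, p(6)=11, p(7)=15, p(8)=22, p(9)=30, p(10)=42, p(11)=56, p(12)=77, p(13)=101, p(14)=135, p(15)=176, p(16)=231, p(17)=297, p(18)=385, p(19)=490, p(20)=627, p(21)=792, p(22)=1002, p(23)=1255, p(24)=1575, p(25)=1958, p(26)=2436, p(27)=3010, p(28)=3718, p(29)=4565, p(30)=5604, p(31)=6842, p(32)=8349, p(33)=10143, p(34)=12310, p(35)=14883, p(36)=17977, p(37)=21637, p(38)=26015, p(39)=31185, p(40)=37338, p(41)=44583, p(42)=53174, p(43)=63261, p(44)=75175, p(45)=89134, p(46)=105558, p(47)=124754, p(48)=147273, p(49)=173525, p(50)=204226, p(51)=239943, p(52)=281589, p(53)=329931, p(54)=386155, p(55)=451276, p(56)=526823, p(57)=614154, p(58)=715220, p(59)=831820, p(60)=966467, p(61)=1121505, p(62)=1300156, p(63)=1505499, p(64)=1741630, p(65)=2012558, p(66)=2323520, p(67)=2679689, p(68)=3087735, p(69)=3554345, p(70)=4087968, p(71)=4697205, p(72)=5392783, p(73)=6185689, p(74)=7089500, p(75)=8118264, p(76)=9289091, p(77)=10619863, p(78)=12132164, p(79)=13848650, p(80)=15796476, p(81)=18004327, p(82)=20506255, p(83)=23338469, p(84)=26543660, p(85)=30167357, p(86)=34262962, p(87)=38887673, p(88)=44108109, p(89)=49995925, p(90)=56634173, p(91)=64112359, p(92)=72533807, p(93)=82010177, p(94)=92669720, p(95)=104651419, p(96)=118114304, p(97)=133230930, p(98)=150198136, p(99)=169229875, p(100)=190569292, p(101)=214481126, p(102)=241265379, p(103)=271248950, p(104)=304801365, p(105)=342325709, p(106)=384276336, p(107)=431149389, p(108)=483502844, p(109)=541946240, p(110)=607163746, p(111)=679903203, p(112)=761002156, p(113)=851376628, p(114)=952050665, p(115)=1064144451, p(116)=1188908248, p(117)=1327710076, p(118)=1482074143, p(119)=1653668665, p(120)=1844349560, p(121)=2056148051, p(122)=2291320912, p(123)=2552338241, p(124)=2841940500.
Final step: p(125) = p(124) + p(123) - p(120) - p(118) + p(113) + p(110) - p(103) - p(99) + p(90) + p(85) - p(74) - p(68) + p(55) + p(48) - p(33) - p(25) + p(8)
= 2841940500 + 2552338241 - 1844349560 - 1482074143 + 851376628 + 607163746 - 271248950 - 169229875 + 56634173 + 30167357 - 7089500 - 3087735 + 451276 + 147273 - 10143 - 1958 + 22
= 3163127352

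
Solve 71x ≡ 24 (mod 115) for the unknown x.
x ≡ 104 (mod 115)

gcd(71, 115) = 1, which divides 24, so solutions exist.
Find 71^(-1) mod 115 by the extended Euclidean algorithm:
115 = 1 × 71 + 44  ⟹  44 = (1)·115 + (-1)·71
71 = 1 × 44 + 27  ⟹  27 = (-1)·115 + (2)·71
44 = 1 × 27 + 17  ⟹  17 = (2)·115 + (-3)·71
27 = 1 × 17 + 10  ⟹  10 = (-3)·115 + (5)·71
17 = 1 × 10 + 7  ⟹  7 = (5)·115 + (-8)·71
10 = 1 × 7 + 3  ⟹  3 = (-8)·115 + (13)·71
7 = 2 × 3 + 1  ⟹  1 = (21)·115 + (-34)·71
So (-34)·71 ≡ 1 (mod 115), i.e. 71^(-1) ≡ -34 ≡ 81 (mod 115).
x ≡ 81 × 24 = 1944 ≡ 104 (mod 115).
Check: 71 × 104 = 7384 ≡ 24 (mod 115).
Unique solution: x ≡ 104 (mod 115)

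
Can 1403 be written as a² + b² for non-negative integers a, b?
Not possible

Factorization: 1403 = 23 × 61
By Fermat: n is sum of two squares iff every prime p ≡ 3 (mod 4) appears to even power.
Prime(s) ≡ 3 (mod 4) with odd exponent: [(23, 1)]
Therefore 1403 cannot be expressed as a² + b².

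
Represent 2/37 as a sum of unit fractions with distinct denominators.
1/19 + 1/703

Greedy algorithm:
2/37: ceiling(37/2) = 19, use 1/19
1/703: ceiling(703/1) = 703, use 1/703
Result: 2/37 = 1/19 + 1/703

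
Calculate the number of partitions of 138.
12292341831

p(n) counts ways to write n as a sum of positive integers (order ignored).
Euler's pentagonal recurrence: p(k) = p(k-1) + p(k-2) - p(k-5) - p(k-7) + p(k-12) + p(k-15) - ... (offsets j(3j∓1)/2, signs ++--, p(0)=1, p(<0)=0).
DP table for k = 0..137: p(0)=1, p(1)=1, p(2)=2, p(3)=3, p(4)=5, p(5)=7, p(6)=11, p(7)=15, p(8)=22, p(9)=30, p(10)=42, p(11)=56, p(12)=77, p(13)=101, p(14)=135, p(15)=176, p(16)=231, p(17)=297, p(18)=385, p(19)=490, p(20)=627, p(21)=792, p(22)=1002, p(23)=1255, p(24)=1575, p(25)=1958, p(26)=2436, p(27)=3010, p(28)=3718, p(29)=4565, p(30)=5604, p(31)=6842, p(32)=8349, p(33)=10143, p(34)=12310, p(35)=14883, p(36)=17977, p(37)=21637, p(38)=26015, p(39)=31185, p(40)=37338, p(41)=44583, p(42)=53174, p(43)=63261, p(44)=75175, p(45)=89134, p(46)=105558, p(47)=124754, p(48)=147273, p(49)=173525, p(50)=204226, p(51)=239943, p(52)=281589, p(53)=329931, p(54)=386155, p(55)=451276, p(56)=526823, p(57)=614154, p(58)=715220, p(59)=831820, p(60)=966467, p(61)=1121505, p(62)=1300156, p(63)=1505499, p(64)=1741630, p(65)=2012558, p(66)=2323520, p(67)=2679689, p(68)=3087735, p(69)=3554345, p(70)=4087968, p(71)=4697205, p(72)=5392783, p(73)=6185689, p(74)=7089500, p(75)=8118264, p(76)=9289091, p(77)=10619863, p(78)=12132164, p(79)=13848650, p(80)=15796476, p(81)=18004327, p(82)=20506255, p(83)=23338469, p(84)=26543660, p(85)=30167357, p(86)=34262962, p(87)=38887673, p(88)=44108109, p(89)=49995925, p(90)=56634173, p(91)=64112359, p(92)=72533807, p(93)=82010177, p(94)=92669720, p(95)=104651419, p(96)=118114304, p(97)=133230930, p(98)=150198136, p(99)=169229875, p(100)=190569292, p(101)=214481126, p(102)=241265379, p(103)=271248950, p(104)=304801365, p(105)=342325709, p(106)=384276336, p(107)=431149389, p(108)=483502844, p(109)=541946240, p(110)=607163746, p(111)=679903203, p(112)=761002156, p(113)=851376628, p(114)=952050665, p(115)=1064144451, p(116)=1188908248, p(117)=1327710076, p(118)=1482074143, p(119)=1653668665, p(120)=1844349560, p(121)=2056148051, p(122)=2291320912, p(123)=2552338241, p(124)=2841940500, p(125)=3163127352, p(126)=3519222692, p(127)=3913864295, p(128)=4351078600, p(129)=4835271870, p(130)=5371315400, p(131)=5964539504, p(132)=6620830889, p(133)=7346629512, p(134)=8149040695, p(135)=9035836076, p(136)=10015581680, p(137)=11097645016.
Final step: p(138) = p(137) + p(136) - p(133) - p(131) + p(126) + p(123) - p(116) - p(112) + p(103) + p(98) - p(87) - p(81) + p(68) + p(61) - p(46) - p(38) + p(21) + p(12)
= 11097645016 + 10015581680 - 7346629512 - 5964539504 + 3519222692 + 2552338241 - 1188908248 - 761002156 + 271248950 + 150198136 - 38887673 - 18004327 + 3087735 + 1121505 - 105558 - 26015 + 792 + 77
= 12292341831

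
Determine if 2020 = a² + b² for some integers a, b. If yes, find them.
16² + 42² (a=16, b=42)

Factorization: 2020 = 2^2 × 5 × 101
By Fermat: n is sum of two squares iff every prime p ≡ 3 (mod 4) appears to even power.
All primes ≡ 3 (mod 4) appear to even power.
Search a = 0, 1, 2, … for 2020 - a² a perfect square: first hit at a = 16: 2020 - 256 = 1764 = 42².
2020 = 16² + 42² = 256 + 1764 ✓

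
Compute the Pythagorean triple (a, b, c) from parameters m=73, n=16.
(5073, 2336, 5585)

Euclid's formula: a = m² - n², b = 2mn, c = m² + n²
m = 73, n = 16
a = 73² - 16² = 5329 - 256 = 5073
b = 2 × 73 × 16 = 2336
c = 73² + 16² = 5329 + 256 = 5585
Verification: 5073² + 2336² = 25735329 + 5456896 = 31192225 = 5585² ✓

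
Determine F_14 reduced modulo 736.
377

Matrix identity: Q^n = [[F_(n+1), F_n], [F_n, F_(n-1)]] with Q = [[1,1],[1,0]].
n = 14 = 1110₂. Square-and-multiply, entries mod 736:
Q^1 = [[1,1],[1,0]]
Q^3 = (Q^1)²·Q = [[3,2],[2,1]]
Q^7 = (Q^3)²·Q = [[21,13],[13,8]]
Q^14 = (Q^7)² = [[610,377],[377,233]]
F_14 mod 736 = Q^14[0][1] = 377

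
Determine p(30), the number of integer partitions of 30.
5604

p(n) counts ways to write n as a sum of positive integers (order ignored).
Euler's pentagonal recurrence: p(k) = p(k-1) + p(k-2) - p(k-5) - p(k-7) + p(k-12) + p(k-15) - ... (offsets j(3j∓1)/2, signs ++--, p(0)=1, p(<0)=0).
DP table for k = 0..29: p(0)=1, p(1)=1, p(2)=2, p(3)=3, p(4)=5, p(5)=7, p(6)=11, p(7)=15, p(8)=22, p(9)=30, p(10)=42, p(11)=56, p(12)=77, p(13)=101, p(14)=135, p(15)=176, p(16)=231, p(17)=297, p(18)=385, p(19)=490, p(20)=627, p(21)=792, p(22)=1002, p(23)=1255, p(24)=1575, p(25)=1958, p(26)=2436, p(27)=3010, p(28)=3718, p(29)=4565.
Final step: p(30) = p(29) + p(28) - p(25) - p(23) + p(18) + p(15) - p(8) - p(4)
= 4565 + 3718 - 1958 - 1255 + 385 + 176 - 22 - 5
= 5604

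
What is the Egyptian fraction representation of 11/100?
1/10 + 1/100

Greedy algorithm:
11/100: ceiling(100/11) = 10, use 1/10
1/100: ceiling(100/1) = 100, use 1/100
Result: 11/100 = 1/10 + 1/100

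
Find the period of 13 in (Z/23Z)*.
11

23 is prime, so ord(13) divides φ(23) = 22.
Divisors of 22: 1, 2, 11, 22.
Repeated squaring: 13^1 ≡ 13, 13^2 ≡ 8, 13^4 ≡ 18, 13^8 ≡ 2, 13^16 ≡ 4 (mod 23).
Test 13^d mod 23 for each divisor d in increasing order:
13^1 ≡ 13
13^2 ≡ 8
13^11 = 13^8·13^2·13^1 ≡ 1  ← first divisor giving 1
The order is 11.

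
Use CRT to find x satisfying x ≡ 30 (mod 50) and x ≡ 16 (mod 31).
1380

Using Chinese Remainder Theorem:
M = 50 × 31 = 1550
M1 = 31, M2 = 50
y1 = 31^(-1) mod 50 = 21
y2 = 50^(-1) mod 31 = 18
x = (30×31×21 + 16×50×18) mod 1550 = 1380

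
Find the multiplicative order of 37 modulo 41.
5

41 is prime, so ord(37) divides φ(41) = 40.
Divisors of 40: 1, 2, 4, 5, 8, 10, 20, 40.
Repeated squaring: 37^1 ≡ 37, 37^2 ≡ 16, 37^4 ≡ 10, 37^8 ≡ 18, 37^16 ≡ 37, 37^32 ≡ 16 (mod 41).
Test 37^d mod 41 for each divisor d in increasing order:
37^1 ≡ 37
37^2 ≡ 16
37^4 ≡ 10
37^5 = 37^4·37^1 ≡ 1  ← first divisor giving 1
The order is 5.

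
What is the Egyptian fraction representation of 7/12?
1/2 + 1/12

Greedy algorithm:
7/12: ceiling(12/7) = 2, use 1/2
1/12: ceiling(12/1) = 12, use 1/12
Result: 7/12 = 1/2 + 1/12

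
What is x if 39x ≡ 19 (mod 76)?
x ≡ 57 (mod 76)

gcd(39, 76) = 1, which divides 19, so solutions exist.
Find 39^(-1) mod 76 by the extended Euclidean algorithm:
76 = 1 × 39 + 37  ⟹  37 = (1)·76 + (-1)·39
39 = 1 × 37 + 2  ⟹  2 = (-1)·76 + (2)·39
37 = 18 × 2 + 1  ⟹  1 = (19)·76 + (-37)·39
So (-37)·39 ≡ 1 (mod 76), i.e. 39^(-1) ≡ -37 ≡ 39 (mod 76).
x ≡ 39 × 19 = 741 ≡ 57 (mod 76).
Check: 39 × 57 = 2223 ≡ 19 (mod 76).
Unique solution: x ≡ 57 (mod 76)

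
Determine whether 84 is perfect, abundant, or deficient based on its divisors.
abundant

Proper divisors of 84: sum = 1 + 2 + 3 + 4 + 6 + 7 + 12 + 14 + 21 + 28 + 42 = 140
Since 140 > 84, 84 is abundant.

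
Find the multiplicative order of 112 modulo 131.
13

131 is prime, so ord(112) divides φ(131) = 130.
Divisors of 130: 1, 2, 5, 10, 13, 26, 65, 130.
Repeated squaring: 112^1 ≡ 112, 112^2 ≡ 99, 112^4 ≡ 107, 112^8 ≡ 52, 112^16 ≡ 84, 112^32 ≡ 113, 112^64 ≡ 62, 112^128 ≡ 45 (mod 131).
Test 112^d mod 131 for each divisor d in increasing order:
112^1 ≡ 112
112^2 ≡ 99
112^5 = 112^4·112^1 ≡ 63
112^10 = 112^8·112^2 ≡ 39
112^13 = 112^8·112^4·112^1 ≡ 1  ← first divisor giving 1
The order is 13.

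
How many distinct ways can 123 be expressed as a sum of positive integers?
2552338241

p(n) counts ways to write n as a sum of positive integers (order ignored).
Euler's pentagonal recurrence: p(k) = p(k-1) + p(k-2) - p(k-5) - p(k-7) + p(k-12) + p(k-15) - ... (offsets j(3j∓1)/2, signs ++--, p(0)=1, p(<0)=0).
DP table for k = 0..122: p(0)=1, p(1)=1, p(2)=2, p(3)=3, p(4)=5, p(5)=7, p(6)=11, p(7)=15, p(8)=22, p(9)=30, p(10)=42, p(11)=56, p(12)=77, p(13)=101, p(14)=135, p(15)=176, p(16)=231, p(17)=297, p(18)=385, p(19)=490, p(20)=627, p(21)=792, p(22)=1002, p(23)=1255, p(24)=1575, p(25)=1958, p(26)=2436, p(27)=3010, p(28)=3718, p(29)=4565, p(30)=5604, p(31)=6842, p(32)=8349, p(33)=10143, p(34)=12310, p(35)=14883, p(36)=17977, p(37)=21637, p(38)=26015, p(39)=31185, p(40)=37338, p(41)=44583, p(42)=53174, p(43)=63261, p(44)=75175, p(45)=89134, p(46)=105558, p(47)=124754, p(48)=147273, p(49)=173525, p(50)=204226, p(51)=239943, p(52)=281589, p(53)=329931, p(54)=386155, p(55)=451276, p(56)=526823, p(57)=614154, p(58)=715220, p(59)=831820, p(60)=966467, p(61)=1121505, p(62)=1300156, p(63)=1505499, p(64)=1741630, p(65)=2012558, p(66)=2323520, p(67)=2679689, p(68)=3087735, p(69)=3554345, p(70)=4087968, p(71)=4697205, p(72)=5392783, p(73)=6185689, p(74)=7089500, p(75)=8118264, p(76)=9289091, p(77)=10619863, p(78)=12132164, p(79)=13848650, p(80)=15796476, p(81)=18004327, p(82)=20506255, p(83)=23338469, p(84)=26543660, p(85)=30167357, p(86)=34262962, p(87)=38887673, p(88)=44108109, p(89)=49995925, p(90)=56634173, p(91)=64112359, p(92)=72533807, p(93)=82010177, p(94)=92669720, p(95)=104651419, p(96)=118114304, p(97)=133230930, p(98)=150198136, p(99)=169229875, p(100)=190569292, p(101)=214481126, p(102)=241265379, p(103)=271248950, p(104)=304801365, p(105)=342325709, p(106)=384276336, p(107)=431149389, p(108)=483502844, p(109)=541946240, p(110)=607163746, p(111)=679903203, p(112)=761002156, p(113)=851376628, p(114)=952050665, p(115)=1064144451, p(116)=1188908248, p(117)=1327710076, p(118)=1482074143, p(119)=1653668665, p(120)=1844349560, p(121)=2056148051, p(122)=2291320912.
Final step: p(123) = p(122) + p(121) - p(118) - p(116) + p(111) + p(108) - p(101) - p(97) + p(88) + p(83) - p(72) - p(66) + p(53) + p(46) - p(31) - p(23) + p(6)
= 2291320912 + 2056148051 - 1482074143 - 1188908248 + 679903203 + 483502844 - 214481126 - 133230930 + 44108109 + 23338469 - 5392783 - 2323520 + 329931 + 105558 - 6842 - 1255 + 11
= 2552338241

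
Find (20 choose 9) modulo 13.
0

Using Lucas' theorem:
Write n=20 and k=9 in base 13:
n in base 13: [1, 7]
k in base 13: [0, 9]
C(20,9) mod 13 = ∏ C(n_i, k_i) mod 13
Digit binomials (mod 13): C(1,0) = 1; C(7,9) = 0 (k_i > n_i)
Product: 1 × 0 = 0 ≡ 0 (mod 13)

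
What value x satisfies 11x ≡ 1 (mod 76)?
7

gcd(11, 76) = 1, so the inverse exists.
Extended Euclidean algorithm on (76, 11):
76 = 6 × 11 + 10  ⟹  10 = (1)·76 + (-6)·11
11 = 1 × 10 + 1  ⟹  1 = (-1)·76 + (7)·11
So (7)·11 ≡ 1 (mod 76), i.e. 11^(-1) ≡ 7 (mod 76).
Check: 11 × 7 = 77 ≡ 1 (mod 76)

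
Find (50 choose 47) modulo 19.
11

Using Lucas' theorem:
Write n=50 and k=47 in base 19:
n in base 19: [2, 12]
k in base 19: [2, 9]
C(50,47) mod 19 = ∏ C(n_i, k_i) mod 19
Digit binomials (mod 19): C(2,2) = 1; C(12,9) = 220 ≡ 11
Product: 1 × 11 = 11 ≡ 11 (mod 19)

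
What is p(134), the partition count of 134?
8149040695

p(n) counts ways to write n as a sum of positive integers (order ignored).
Euler's pentagonal recurrence: p(k) = p(k-1) + p(k-2) - p(k-5) - p(k-7) + p(k-12) + p(k-15) - ... (offsets j(3j∓1)/2, signs ++--, p(0)=1, p(<0)=0).
DP table for k = 0..133: p(0)=1, p(1)=1, p(2)=2, p(3)=3, p(4)=5, p(5)=7, p(6)=11, p(7)=15, p(8)=22, p(9)=30, p(10)=42, p(11)=56, p(12)=77, p(13)=101, p(14)=135, p(15)=176, p(16)=231, p(17)=297, p(18)=385, p(19)=490, p(20)=627, p(21)=792, p(22)=1002, p(23)=1255, p(24)=1575, p(25)=1958, p(26)=2436, p(27)=3010, p(28)=3718, p(29)=4565, p(30)=5604, p(31)=6842, p(32)=8349, p(33)=10143, p(34)=12310, p(35)=14883, p(36)=17977, p(37)=21637, p(38)=26015, p(39)=31185, p(40)=37338, p(41)=44583, p(42)=53174, p(43)=63261, p(44)=75175, p(45)=89134, p(46)=105558, p(47)=124754, p(48)=147273, p(49)=173525, p(50)=204226, p(51)=239943, p(52)=281589, p(53)=329931, p(54)=386155, p(55)=451276, p(56)=526823, p(57)=614154, p(58)=715220, p(59)=831820, p(60)=966467, p(61)=1121505, p(62)=1300156, p(63)=1505499, p(64)=1741630, p(65)=2012558, p(66)=2323520, p(67)=2679689, p(68)=3087735, p(69)=3554345, p(70)=4087968, p(71)=4697205, p(72)=5392783, p(73)=6185689, p(74)=7089500, p(75)=8118264, p(76)=9289091, p(77)=10619863, p(78)=12132164, p(79)=13848650, p(80)=15796476, p(81)=18004327, p(82)=20506255, p(83)=23338469, p(84)=26543660, p(85)=30167357, p(86)=34262962, p(87)=38887673, p(88)=44108109, p(89)=49995925, p(90)=56634173, p(91)=64112359, p(92)=72533807, p(93)=82010177, p(94)=92669720, p(95)=104651419, p(96)=118114304, p(97)=133230930, p(98)=150198136, p(99)=169229875, p(100)=190569292, p(101)=214481126, p(102)=241265379, p(103)=271248950, p(104)=304801365, p(105)=342325709, p(106)=384276336, p(107)=431149389, p(108)=483502844, p(109)=541946240, p(110)=607163746, p(111)=679903203, p(112)=761002156, p(113)=851376628, p(114)=952050665, p(115)=1064144451, p(116)=1188908248, p(117)=1327710076, p(118)=1482074143, p(119)=1653668665, p(120)=1844349560, p(121)=2056148051, p(122)=2291320912, p(123)=2552338241, p(124)=2841940500, p(125)=3163127352, p(126)=3519222692, p(127)=3913864295, p(128)=4351078600, p(129)=4835271870, p(130)=5371315400, p(131)=5964539504, p(132)=6620830889, p(133)=7346629512.
Final step: p(134) = p(133) + p(132) - p(129) - p(127) + p(122) + p(119) - p(112) - p(108) + p(99) + p(94) - p(83) - p(77) + p(64) + p(57) - p(42) - p(34) + p(17) + p(8)
= 7346629512 + 6620830889 - 4835271870 - 3913864295 + 2291320912 + 1653668665 - 761002156 - 483502844 + 169229875 + 92669720 - 23338469 - 10619863 + 1741630 + 614154 - 53174 - 12310 + 297 + 22
= 8149040695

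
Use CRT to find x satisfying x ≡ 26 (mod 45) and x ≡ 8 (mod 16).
296

Using Chinese Remainder Theorem:
M = 45 × 16 = 720
M1 = 16, M2 = 45
y1 = 16^(-1) mod 45 = 31
y2 = 45^(-1) mod 16 = 5
x = (26×16×31 + 8×45×5) mod 720 = 296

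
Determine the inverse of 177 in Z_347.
149

gcd(177, 347) = 1, so the inverse exists.
Extended Euclidean algorithm on (347, 177):
347 = 1 × 177 + 170  ⟹  170 = (1)·347 + (-1)·177
177 = 1 × 170 + 7  ⟹  7 = (-1)·347 + (2)·177
170 = 24 × 7 + 2  ⟹  2 = (25)·347 + (-49)·177
7 = 3 × 2 + 1  ⟹  1 = (-76)·347 + (149)·177
So (149)·177 ≡ 1 (mod 347), i.e. 177^(-1) ≡ 149 (mod 347).
Check: 177 × 149 = 26373 ≡ 1 (mod 347)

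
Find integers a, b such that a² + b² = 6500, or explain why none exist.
10² + 80² (a=10, b=80)

Factorization: 6500 = 2^2 × 5^3 × 13
By Fermat: n is sum of two squares iff every prime p ≡ 3 (mod 4) appears to even power.
All primes ≡ 3 (mod 4) appear to even power.
Search a = 0, 1, 2, … for 6500 - a² a perfect square: first hit at a = 10: 6500 - 100 = 6400 = 80².
6500 = 10² + 80² = 100 + 6400 ✓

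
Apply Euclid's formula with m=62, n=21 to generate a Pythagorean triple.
(3403, 2604, 4285)

Euclid's formula: a = m² - n², b = 2mn, c = m² + n²
m = 62, n = 21
a = 62² - 21² = 3844 - 441 = 3403
b = 2 × 62 × 21 = 2604
c = 62² + 21² = 3844 + 441 = 4285
Verification: 3403² + 2604² = 11580409 + 6780816 = 18361225 = 4285² ✓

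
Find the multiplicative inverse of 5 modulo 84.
17

gcd(5, 84) = 1, so the inverse exists.
Extended Euclidean algorithm on (84, 5):
84 = 16 × 5 + 4  ⟹  4 = (1)·84 + (-16)·5
5 = 1 × 4 + 1  ⟹  1 = (-1)·84 + (17)·5
So (17)·5 ≡ 1 (mod 84), i.e. 5^(-1) ≡ 17 (mod 84).
Check: 5 × 17 = 85 ≡ 1 (mod 84)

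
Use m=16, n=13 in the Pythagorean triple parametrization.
(87, 416, 425)

Euclid's formula: a = m² - n², b = 2mn, c = m² + n²
m = 16, n = 13
a = 16² - 13² = 256 - 169 = 87
b = 2 × 16 × 13 = 416
c = 16² + 13² = 256 + 169 = 425
Verification: 87² + 416² = 7569 + 173056 = 180625 = 425² ✓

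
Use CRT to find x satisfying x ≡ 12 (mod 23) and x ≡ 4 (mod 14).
242

Using Chinese Remainder Theorem:
M = 23 × 14 = 322
M1 = 14, M2 = 23
y1 = 14^(-1) mod 23 = 5
y2 = 23^(-1) mod 14 = 11
x = (12×14×5 + 4×23×11) mod 322 = 242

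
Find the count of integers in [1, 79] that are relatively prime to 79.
78

79 = 79
φ(n) = n × ∏(1 - 1/p) for each prime p dividing n
φ(79) = 79 × (1 - 1/79) = 78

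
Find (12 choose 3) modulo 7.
3

Using Lucas' theorem:
Write n=12 and k=3 in base 7:
n in base 7: [1, 5]
k in base 7: [0, 3]
C(12,3) mod 7 = ∏ C(n_i, k_i) mod 7
Digit binomials (mod 7): C(1,0) = 1; C(5,3) = 10 ≡ 3
Product: 1 × 3 = 3 ≡ 3 (mod 7)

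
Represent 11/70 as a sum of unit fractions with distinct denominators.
1/7 + 1/70

Greedy algorithm:
11/70: ceiling(70/11) = 7, use 1/7
1/70: ceiling(70/1) = 70, use 1/70
Result: 11/70 = 1/7 + 1/70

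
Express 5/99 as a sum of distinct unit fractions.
1/20 + 1/1980

Greedy algorithm:
5/99: ceiling(99/5) = 20, use 1/20
1/1980: ceiling(1980/1) = 1980, use 1/1980
Result: 5/99 = 1/20 + 1/1980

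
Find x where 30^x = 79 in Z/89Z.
46

Baby-step giant-step with step n = ⌈√89⌉ = 10.
Baby steps 30^j mod 89 (j:value) for j=0..9: 0:1, 1:30, 2:10, 3:33, 4:11, 5:63, 6:21, 7:7, 8:32, 9:70.
Giant-step multiplier: 30^(-10) ≡ 30^(88-10) = 30^78 ≡ 42 (mod 89).
Giant steps γ_i = 79·42^i mod 89: γ_0=79, γ_1=25, γ_2=71, γ_3=45, γ_4=21 (in table at j=6).
x = i·n + j = 4·10 + 6 = 46.
Check: 30^46 ≡ 79 (mod 89).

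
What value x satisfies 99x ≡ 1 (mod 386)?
39

gcd(99, 386) = 1, so the inverse exists.
Extended Euclidean algorithm on (386, 99):
386 = 3 × 99 + 89  ⟹  89 = (1)·386 + (-3)·99
99 = 1 × 89 + 10  ⟹  10 = (-1)·386 + (4)·99
89 = 8 × 10 + 9  ⟹  9 = (9)·386 + (-35)·99
10 = 1 × 9 + 1  ⟹  1 = (-10)·386 + (39)·99
So (39)·99 ≡ 1 (mod 386), i.e. 99^(-1) ≡ 39 (mod 386).
Check: 99 × 39 = 3861 ≡ 1 (mod 386)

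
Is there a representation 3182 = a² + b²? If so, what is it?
Not possible

Factorization: 3182 = 2 × 37 × 43
By Fermat: n is sum of two squares iff every prime p ≡ 3 (mod 4) appears to even power.
Prime(s) ≡ 3 (mod 4) with odd exponent: [(43, 1)]
Therefore 3182 cannot be expressed as a² + b².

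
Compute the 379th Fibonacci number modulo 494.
77

Matrix identity: Q^n = [[F_(n+1), F_n], [F_n, F_(n-1)]] with Q = [[1,1],[1,0]].
n = 379 = 101111011₂. Square-and-multiply, entries mod 494:
Q^1 = [[1,1],[1,0]]
Q^2 = (Q^1)² = [[2,1],[1,1]]
Q^5 = (Q^2)²·Q = [[8,5],[5,3]]
Q^11 = (Q^5)²·Q = [[144,89],[89,55]]
Q^23 = (Q^11)²·Q = [[426,5],[5,421]]
Q^47 = (Q^23)²·Q = [[486,203],[203,283]]
Q^94 = (Q^47)² = [[271,3],[3,268]]
Q^189 = (Q^94)²·Q = [[473,338],[338,135]]
Q^379 = (Q^189)²·Q = [[77,77],[77,0]]
F_379 mod 494 = Q^379[0][1] = 77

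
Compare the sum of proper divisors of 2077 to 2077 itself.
deficient

Proper divisors of 2077: sum = 1 + 31 + 67 = 99
Since 99 < 2077, 2077 is deficient.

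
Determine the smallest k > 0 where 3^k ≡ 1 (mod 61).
10

61 is prime, so ord(3) divides φ(61) = 60.
Divisors of 60: 1, 2, 3, 4, 5, 6, 10, 12, 15, 20, 30, 60.
Repeated squaring: 3^1 ≡ 3, 3^2 ≡ 9, 3^4 ≡ 20, 3^8 ≡ 34, 3^16 ≡ 58, 3^32 ≡ 9 (mod 61).
Test 3^d mod 61 for each divisor d in increasing order:
3^1 ≡ 3
3^2 ≡ 9
3^3 = 3^2·3^1 ≡ 27
3^4 ≡ 20
3^5 = 3^4·3^1 ≡ 60
3^6 = 3^4·3^2 ≡ 58
3^10 = 3^8·3^2 ≡ 1  ← first divisor giving 1
The order is 10.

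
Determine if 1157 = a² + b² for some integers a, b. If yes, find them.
1² + 34² (a=1, b=34)

Factorization: 1157 = 13 × 89
By Fermat: n is sum of two squares iff every prime p ≡ 3 (mod 4) appears to even power.
All primes ≡ 3 (mod 4) appear to even power.
Search a = 0, 1, 2, … for 1157 - a² a perfect square: first hit at a = 1: 1157 - 1 = 1156 = 34².
1157 = 1² + 34² = 1 + 1156 ✓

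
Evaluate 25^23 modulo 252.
121

Repeated squaring. Binary of 23 = 10111.
25^1 ≡ 25 (mod 252); 25^2 ≡ 121 (mod 252); 25^4 ≡ 25 (mod 252); 25^8 ≡ 121 (mod 252); 25^16 ≡ 25 (mod 252)
25^23 = 25^1 × 25^2 × 25^4 × 25^16 ≡ 121 (mod 252)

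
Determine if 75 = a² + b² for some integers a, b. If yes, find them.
Not possible

Factorization: 75 = 3 × 5^2
By Fermat: n is sum of two squares iff every prime p ≡ 3 (mod 4) appears to even power.
Prime(s) ≡ 3 (mod 4) with odd exponent: [(3, 1)]
Therefore 75 cannot be expressed as a² + b².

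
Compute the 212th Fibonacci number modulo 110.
89

Matrix identity: Q^n = [[F_(n+1), F_n], [F_n, F_(n-1)]] with Q = [[1,1],[1,0]].
n = 212 = 11010100₂. Square-and-multiply, entries mod 110:
Q^1 = [[1,1],[1,0]]
Q^3 = (Q^1)²·Q = [[3,2],[2,1]]
Q^6 = (Q^3)² = [[13,8],[8,5]]
Q^13 = (Q^6)²·Q = [[47,13],[13,34]]
Q^26 = (Q^13)² = [[68,63],[63,5]]
Q^53 = (Q^26)²·Q = [[102,13],[13,89]]
Q^106 = (Q^53)² = [[13,63],[63,60]]
Q^212 = (Q^106)² = [[68,89],[89,89]]
F_212 mod 110 = Q^212[0][1] = 89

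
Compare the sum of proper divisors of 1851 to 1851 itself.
deficient

Proper divisors of 1851: sum = 1 + 3 + 617 = 621
Since 621 < 1851, 1851 is deficient.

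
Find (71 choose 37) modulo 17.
6

Using Lucas' theorem:
Write n=71 and k=37 in base 17:
n in base 17: [4, 3]
k in base 17: [2, 3]
C(71,37) mod 17 = ∏ C(n_i, k_i) mod 17
Digit binomials (mod 17): C(4,2) = 6; C(3,3) = 1
Product: 6 × 1 = 6 ≡ 6 (mod 17)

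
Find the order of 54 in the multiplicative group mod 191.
95

191 is prime, so ord(54) divides φ(191) = 190.
Divisors of 190: 1, 2, 5, 10, 19, 38, 95, 190.
Repeated squaring: 54^1 ≡ 54, 54^2 ≡ 51, 54^4 ≡ 118, 54^8 ≡ 172, 54^16 ≡ 170, 54^32 ≡ 59, 54^64 ≡ 43, 54^128 ≡ 130 (mod 191).
Test 54^d mod 191 for each divisor d in increasing order:
54^1 ≡ 54
54^2 ≡ 51
54^5 = 54^4·54^1 ≡ 69
54^10 = 54^8·54^2 ≡ 177
54^19 = 54^16·54^2·54^1 ≡ 39
54^38 = 54^32·54^4·54^2 ≡ 184
54^95 = 54^64·54^16·54^8·54^4·54^2·54^1 ≡ 1  ← first divisor giving 1
The order is 95.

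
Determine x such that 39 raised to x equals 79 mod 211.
96

Baby-step giant-step with step n = ⌈√211⌉ = 15.
Baby steps 39^j mod 211 (j:value) for j=0..14: 0:1, 1:39, 2:44, 3:28, 4:37, 5:177, 6:151, 7:192, 8:103, 9:8, 10:101, 11:141, 12:13, 13:85, 14:150.
Giant-step multiplier: 39^(-15) ≡ 39^(210-15) = 39^195 ≡ 40 (mod 211).
Giant steps γ_i = 79·40^i mod 211: γ_0=79, γ_1=206, γ_2=11, γ_3=18, γ_4=87, γ_5=104, γ_6=151 (in table at j=6).
x = i·n + j = 6·15 + 6 = 96.
Check: 39^96 ≡ 79 (mod 211).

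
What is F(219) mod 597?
200

Matrix identity: Q^n = [[F_(n+1), F_n], [F_n, F_(n-1)]] with Q = [[1,1],[1,0]].
n = 219 = 11011011₂. Square-and-multiply, entries mod 597:
Q^1 = [[1,1],[1,0]]
Q^3 = (Q^1)²·Q = [[3,2],[2,1]]
Q^6 = (Q^3)² = [[13,8],[8,5]]
Q^13 = (Q^6)²·Q = [[377,233],[233,144]]
Q^27 = (Q^13)²·Q = [[207,5],[5,202]]
Q^54 = (Q^27)² = [[487,254],[254,233]]
Q^109 = (Q^54)²·Q = [[398,200],[200,198]]
Q^219 = (Q^109)²·Q = [[0,200],[200,397]]
F_219 mod 597 = Q^219[0][1] = 200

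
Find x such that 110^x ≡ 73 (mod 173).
90

Baby-step giant-step with step n = ⌈√173⌉ = 14.
Baby steps 110^j mod 173 (j:value) for j=0..13: 0:1, 1:110, 2:163, 3:111, 4:100, 5:101, 6:38, 7:28, 8:139, 9:66, 10:167, 11:32, 12:60, 13:26.
Giant-step multiplier: 110^(-14) ≡ 110^(172-14) = 110^158 ≡ 126 (mod 173).
Giant steps γ_i = 73·126^i mod 173: γ_0=73, γ_1=29, γ_2=21, γ_3=51, γ_4=25, γ_5=36, γ_6=38 (in table at j=6).
x = i·n + j = 6·14 + 6 = 90.
Check: 110^90 ≡ 73 (mod 173).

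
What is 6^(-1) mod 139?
116

gcd(6, 139) = 1, so the inverse exists.
Extended Euclidean algorithm on (139, 6):
139 = 23 × 6 + 1  ⟹  1 = (1)·139 + (-23)·6
So (-23)·6 ≡ 1 (mod 139), i.e. 6^(-1) ≡ -23 ≡ 116 (mod 139).
Check: 6 × 116 = 696 ≡ 1 (mod 139)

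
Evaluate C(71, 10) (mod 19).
13

Using Lucas' theorem:
Write n=71 and k=10 in base 19:
n in base 19: [3, 14]
k in base 19: [0, 10]
C(71,10) mod 19 = ∏ C(n_i, k_i) mod 19
Digit binomials (mod 19): C(3,0) = 1; C(14,10) = 1001 ≡ 13
Product: 1 × 13 = 13 ≡ 13 (mod 19)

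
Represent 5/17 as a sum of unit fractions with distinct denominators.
1/4 + 1/23 + 1/1564

Greedy algorithm:
5/17: ceiling(17/5) = 4, use 1/4
3/68: ceiling(68/3) = 23, use 1/23
1/1564: ceiling(1564/1) = 1564, use 1/1564
Result: 5/17 = 1/4 + 1/23 + 1/1564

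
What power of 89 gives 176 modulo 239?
178

Baby-step giant-step with step n = ⌈√239⌉ = 16.
Baby steps 89^j mod 239 (j:value) for j=0..15: 0:1, 1:89, 2:34, 3:158, 4:200, 5:114, 6:108, 7:52, 8:87, 9:95, 10:90, 11:123, 12:192, 13:119, 14:75, 15:222.
Giant-step multiplier: 89^(-16) ≡ 89^(238-16) = 89^222 ≡ 121 (mod 239).
Giant steps γ_i = 176·121^i mod 239: γ_0=176, γ_1=25, γ_2=157, γ_3=116, γ_4=174, γ_5=22, γ_6=33, γ_7=169, γ_8=134, γ_9=201, γ_10=182, γ_11=34 (in table at j=2).
x = i·n + j = 11·16 + 2 = 178.
Check: 89^178 ≡ 176 (mod 239).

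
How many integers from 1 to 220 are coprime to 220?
80

220 = 2^2 × 5 × 11
φ(n) = n × ∏(1 - 1/p) for each prime p dividing n
φ(220) = 220 × (1 - 1/2) × (1 - 1/5) × (1 - 1/11) = 80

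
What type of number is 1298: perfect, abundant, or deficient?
deficient

Proper divisors of 1298: sum = 1 + 2 + 11 + 22 + 59 + 118 + 649 = 862
Since 862 < 1298, 1298 is deficient.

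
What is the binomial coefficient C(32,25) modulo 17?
9

Using Lucas' theorem:
Write n=32 and k=25 in base 17:
n in base 17: [1, 15]
k in base 17: [1, 8]
C(32,25) mod 17 = ∏ C(n_i, k_i) mod 17
Digit binomials (mod 17): C(1,1) = 1; C(15,8) = 6435 ≡ 9
Product: 1 × 9 = 9 ≡ 9 (mod 17)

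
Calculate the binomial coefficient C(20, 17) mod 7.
6

Using Lucas' theorem:
Write n=20 and k=17 in base 7:
n in base 7: [2, 6]
k in base 7: [2, 3]
C(20,17) mod 7 = ∏ C(n_i, k_i) mod 7
Digit binomials (mod 7): C(2,2) = 1; C(6,3) = 20 ≡ 6
Product: 1 × 6 = 6 ≡ 6 (mod 7)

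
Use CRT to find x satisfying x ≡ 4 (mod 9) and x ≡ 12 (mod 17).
148

Using Chinese Remainder Theorem:
M = 9 × 17 = 153
M1 = 17, M2 = 9
y1 = 17^(-1) mod 9 = 8
y2 = 9^(-1) mod 17 = 2
x = (4×17×8 + 12×9×2) mod 153 = 148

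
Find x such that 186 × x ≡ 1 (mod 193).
55

gcd(186, 193) = 1, so the inverse exists.
Extended Euclidean algorithm on (193, 186):
193 = 1 × 186 + 7  ⟹  7 = (1)·193 + (-1)·186
186 = 26 × 7 + 4  ⟹  4 = (-26)·193 + (27)·186
7 = 1 × 4 + 3  ⟹  3 = (27)·193 + (-28)·186
4 = 1 × 3 + 1  ⟹  1 = (-53)·193 + (55)·186
So (55)·186 ≡ 1 (mod 193), i.e. 186^(-1) ≡ 55 (mod 193).
Check: 186 × 55 = 10230 ≡ 1 (mod 193)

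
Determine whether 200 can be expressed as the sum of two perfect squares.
2² + 14² (a=2, b=14)

Factorization: 200 = 2^3 × 5^2
By Fermat: n is sum of two squares iff every prime p ≡ 3 (mod 4) appears to even power.
All primes ≡ 3 (mod 4) appear to even power.
Search a = 0, 1, 2, … for 200 - a² a perfect square: first hit at a = 2: 200 - 4 = 196 = 14².
200 = 2² + 14² = 4 + 196 ✓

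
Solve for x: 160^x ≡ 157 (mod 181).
49

Baby-step giant-step with step n = ⌈√181⌉ = 14.
Baby steps 160^j mod 181 (j:value) for j=0..13: 0:1, 1:160, 2:79, 3:151, 4:87, 5:164, 6:176, 7:105, 8:148, 9:150, 10:108, 11:85, 12:25, 13:18.
Giant-step multiplier: 160^(-14) ≡ 160^(180-14) = 160^166 ≡ 147 (mod 181).
Giant steps γ_i = 157·147^i mod 181: γ_0=157, γ_1=92, γ_2=130, γ_3=105 (in table at j=7).
x = i·n + j = 3·14 + 7 = 49.
Check: 160^49 ≡ 157 (mod 181).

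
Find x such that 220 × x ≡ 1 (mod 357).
271

gcd(220, 357) = 1, so the inverse exists.
Extended Euclidean algorithm on (357, 220):
357 = 1 × 220 + 137  ⟹  137 = (1)·357 + (-1)·220
220 = 1 × 137 + 83  ⟹  83 = (-1)·357 + (2)·220
137 = 1 × 83 + 54  ⟹  54 = (2)·357 + (-3)·220
83 = 1 × 54 + 29  ⟹  29 = (-3)·357 + (5)·220
54 = 1 × 29 + 25  ⟹  25 = (5)·357 + (-8)·220
29 = 1 × 25 + 4  ⟹  4 = (-8)·357 + (13)·220
25 = 6 × 4 + 1  ⟹  1 = (53)·357 + (-86)·220
So (-86)·220 ≡ 1 (mod 357), i.e. 220^(-1) ≡ -86 ≡ 271 (mod 357).
Check: 220 × 271 = 59620 ≡ 1 (mod 357)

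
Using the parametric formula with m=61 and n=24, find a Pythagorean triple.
(3145, 2928, 4297)

Euclid's formula: a = m² - n², b = 2mn, c = m² + n²
m = 61, n = 24
a = 61² - 24² = 3721 - 576 = 3145
b = 2 × 61 × 24 = 2928
c = 61² + 24² = 3721 + 576 = 4297
Verification: 3145² + 2928² = 9891025 + 8573184 = 18464209 = 4297² ✓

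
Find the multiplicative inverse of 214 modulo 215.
214

gcd(214, 215) = 1, so the inverse exists.
Extended Euclidean algorithm on (215, 214):
215 = 1 × 214 + 1  ⟹  1 = (1)·215 + (-1)·214
So (-1)·214 ≡ 1 (mod 215), i.e. 214^(-1) ≡ -1 ≡ 214 (mod 215).
Check: 214 × 214 = 45796 ≡ 1 (mod 215)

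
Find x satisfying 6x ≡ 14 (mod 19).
x ≡ 15 (mod 19)

gcd(6, 19) = 1, which divides 14, so solutions exist.
Find 6^(-1) mod 19 by the extended Euclidean algorithm:
19 = 3 × 6 + 1  ⟹  1 = (1)·19 + (-3)·6
So (-3)·6 ≡ 1 (mod 19), i.e. 6^(-1) ≡ -3 ≡ 16 (mod 19).
x ≡ 16 × 14 = 224 ≡ 15 (mod 19).
Check: 6 × 15 = 90 ≡ 14 (mod 19).
Unique solution: x ≡ 15 (mod 19)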